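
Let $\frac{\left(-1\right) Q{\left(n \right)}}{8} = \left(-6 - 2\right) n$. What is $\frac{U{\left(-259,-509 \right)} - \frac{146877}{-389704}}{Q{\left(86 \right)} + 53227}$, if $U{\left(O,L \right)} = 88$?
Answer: $\frac{34440829}{22887705624} \approx 0.0015048$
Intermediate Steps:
$Q{\left(n \right)} = 64 n$ ($Q{\left(n \right)} = - 8 \left(-6 - 2\right) n = - 8 \left(- 8 n\right) = 64 n$)
$\frac{U{\left(-259,-509 \right)} - \frac{146877}{-389704}}{Q{\left(86 \right)} + 53227} = \frac{88 - \frac{146877}{-389704}}{64 \cdot 86 + 53227} = \frac{88 - - \frac{146877}{389704}}{5504 + 53227} = \frac{88 + \frac{146877}{389704}}{58731} = \frac{34440829}{389704} \cdot \frac{1}{58731} = \frac{34440829}{22887705624}$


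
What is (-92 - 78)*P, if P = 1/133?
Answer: -170/133 ≈ -1.2782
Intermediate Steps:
P = 1/133 ≈ 0.0075188
(-92 - 78)*P = (-92 - 78)*(1/133) = -170*1/133 = -170/133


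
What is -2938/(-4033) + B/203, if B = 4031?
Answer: 581153/28231 ≈ 20.586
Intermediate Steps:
-2938/(-4033) + B/203 = -2938/(-4033) + 4031/203 = -2938*(-1/4033) + 4031*(1/203) = 2938/4033 + 139/7 = 581153/28231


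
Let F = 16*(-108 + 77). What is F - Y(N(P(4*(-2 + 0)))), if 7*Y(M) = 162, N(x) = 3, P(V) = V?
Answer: -3634/7 ≈ -519.14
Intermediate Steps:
Y(M) = 162/7 (Y(M) = (⅐)*162 = 162/7)
F = -496 (F = 16*(-31) = -496)
F - Y(N(P(4*(-2 + 0)))) = -496 - 1*162/7 = -496 - 162/7 = -3634/7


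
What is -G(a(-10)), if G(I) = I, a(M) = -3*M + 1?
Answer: -31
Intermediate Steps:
a(M) = 1 - 3*M
-G(a(-10)) = -(1 - 3*(-10)) = -(1 + 30) = -1*31 = -31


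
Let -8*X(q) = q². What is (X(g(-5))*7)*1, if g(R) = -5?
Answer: -175/8 ≈ -21.875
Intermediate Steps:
X(q) = -q²/8
(X(g(-5))*7)*1 = (-⅛*(-5)²*7)*1 = (-⅛*25*7)*1 = -25/8*7*1 = -175/8*1 = -175/8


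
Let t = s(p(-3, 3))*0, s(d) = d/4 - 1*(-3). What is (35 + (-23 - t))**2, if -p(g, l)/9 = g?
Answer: 144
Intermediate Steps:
p(g, l) = -9*g
s(d) = 3 + d/4 (s(d) = d*(1/4) + 3 = d/4 + 3 = 3 + d/4)
t = 0 (t = (3 + (-9*(-3))/4)*0 = (3 + (1/4)*27)*0 = (3 + 27/4)*0 = (39/4)*0 = 0)
(35 + (-23 - t))**2 = (35 + (-23 - 1*0))**2 = (35 + (-23 + 0))**2 = (35 - 23)**2 = 12**2 = 144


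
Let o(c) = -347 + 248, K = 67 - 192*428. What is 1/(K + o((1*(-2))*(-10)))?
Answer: -1/82208 ≈ -1.2164e-5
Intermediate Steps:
K = -82109 (K = 67 - 82176 = -82109)
o(c) = -99
1/(K + o((1*(-2))*(-10))) = 1/(-82109 - 99) = 1/(-82208) = -1/82208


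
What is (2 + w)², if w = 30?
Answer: 1024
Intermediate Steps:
(2 + w)² = (2 + 30)² = 32² = 1024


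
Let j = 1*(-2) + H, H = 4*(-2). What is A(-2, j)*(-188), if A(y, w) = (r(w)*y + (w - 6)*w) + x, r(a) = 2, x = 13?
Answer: -31772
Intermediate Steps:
H = -8
j = -10 (j = 1*(-2) - 8 = -2 - 8 = -10)
A(y, w) = 13 + 2*y + w*(-6 + w) (A(y, w) = (2*y + (w - 6)*w) + 13 = (2*y + (-6 + w)*w) + 13 = (2*y + w*(-6 + w)) + 13 = 13 + 2*y + w*(-6 + w))
A(-2, j)*(-188) = (13 + (-10)² - 6*(-10) + 2*(-2))*(-188) = (13 + 100 + 60 - 4)*(-188) = 169*(-188) = -31772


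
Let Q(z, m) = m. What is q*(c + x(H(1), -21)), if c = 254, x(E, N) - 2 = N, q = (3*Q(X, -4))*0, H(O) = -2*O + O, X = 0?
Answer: 0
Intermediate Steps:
H(O) = -O
q = 0 (q = (3*(-4))*0 = -12*0 = 0)
x(E, N) = 2 + N
q*(c + x(H(1), -21)) = 0*(254 + (2 - 21)) = 0*(254 - 19) = 0*235 = 0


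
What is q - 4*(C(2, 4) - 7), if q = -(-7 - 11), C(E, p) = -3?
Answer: 58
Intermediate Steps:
q = 18 (q = -1*(-18) = 18)
q - 4*(C(2, 4) - 7) = 18 - 4*(-3 - 7) = 18 - 4*(-10) = 18 - 1*(-40) = 18 + 40 = 58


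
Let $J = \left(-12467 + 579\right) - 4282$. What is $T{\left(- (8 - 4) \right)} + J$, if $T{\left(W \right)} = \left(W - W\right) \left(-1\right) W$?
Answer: $-16170$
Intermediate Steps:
$T{\left(W \right)} = 0$ ($T{\left(W \right)} = 0 \left(-1\right) W = 0 W = 0$)
$J = -16170$ ($J = -11888 - 4282 = -16170$)
$T{\left(- (8 - 4) \right)} + J = 0 - 16170 = -16170$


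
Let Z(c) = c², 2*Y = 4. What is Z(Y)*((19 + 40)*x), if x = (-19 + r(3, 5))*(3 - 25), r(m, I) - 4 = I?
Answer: 51920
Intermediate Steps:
Y = 2 (Y = (½)*4 = 2)
r(m, I) = 4 + I
x = 220 (x = (-19 + (4 + 5))*(3 - 25) = (-19 + 9)*(-22) = -10*(-22) = 220)
Z(Y)*((19 + 40)*x) = 2²*((19 + 40)*220) = 4*(59*220) = 4*12980 = 51920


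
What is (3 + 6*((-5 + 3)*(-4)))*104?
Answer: 5304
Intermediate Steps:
(3 + 6*((-5 + 3)*(-4)))*104 = (3 + 6*(-2*(-4)))*104 = (3 + 6*8)*104 = (3 + 48)*104 = 51*104 = 5304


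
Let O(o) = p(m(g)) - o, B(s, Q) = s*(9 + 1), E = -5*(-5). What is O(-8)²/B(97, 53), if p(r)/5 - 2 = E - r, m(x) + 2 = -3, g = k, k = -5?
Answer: 14112/485 ≈ 29.097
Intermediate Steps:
E = 25
g = -5
m(x) = -5 (m(x) = -2 - 3 = -5)
p(r) = 135 - 5*r (p(r) = 10 + 5*(25 - r) = 10 + (125 - 5*r) = 135 - 5*r)
B(s, Q) = 10*s (B(s, Q) = s*10 = 10*s)
O(o) = 160 - o (O(o) = (135 - 5*(-5)) - o = (135 + 25) - o = 160 - o)
O(-8)²/B(97, 53) = (160 - 1*(-8))²/((10*97)) = (160 + 8)²/970 = 168²*(1/970) = 28224*(1/970) = 14112/485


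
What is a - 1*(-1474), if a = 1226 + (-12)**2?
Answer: 2844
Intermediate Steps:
a = 1370 (a = 1226 + 144 = 1370)
a - 1*(-1474) = 1370 - 1*(-1474) = 1370 + 1474 = 2844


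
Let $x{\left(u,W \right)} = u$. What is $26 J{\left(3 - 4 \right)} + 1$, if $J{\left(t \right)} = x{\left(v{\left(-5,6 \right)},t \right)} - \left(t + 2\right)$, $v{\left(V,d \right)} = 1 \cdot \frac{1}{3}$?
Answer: $- \frac{49}{3} \approx -16.333$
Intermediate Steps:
$v{\left(V,d \right)} = \frac{1}{3}$ ($v{\left(V,d \right)} = 1 \cdot \frac{1}{3} = \frac{1}{3}$)
$J{\left(t \right)} = - \frac{5}{3} - t$ ($J{\left(t \right)} = \frac{1}{3} - \left(t + 2\right) = \frac{1}{3} - \left(2 + t\right) = - \frac{5}{3} - t$)
$26 J{\left(3 - 4 \right)} + 1 = 26 \left(- \frac{5}{3} - \left(3 - 4\right)\right) + 1 = 26 \left(- \frac{5}{3} - -1\right) + 1 = 26 \left(- \frac{5}{3} + 1\right) + 1 = 26 \left(- \frac{2}{3}\right) + 1 = - \frac{52}{3} + 1 = - \frac{49}{3}$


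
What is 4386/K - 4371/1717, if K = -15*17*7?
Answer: -300647/60095 ≈ -5.0029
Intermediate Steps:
K = -1785 (K = -255*7 = -1785)
4386/K - 4371/1717 = 4386/(-1785) - 4371/1717 = 4386*(-1/1785) - 4371*1/1717 = -86/35 - 4371/1717 = -300647/60095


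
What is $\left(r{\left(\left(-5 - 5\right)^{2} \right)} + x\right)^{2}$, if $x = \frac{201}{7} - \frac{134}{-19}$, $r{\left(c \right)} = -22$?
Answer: $\frac{3352561}{17689} \approx 189.53$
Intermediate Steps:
$x = \frac{4757}{133}$ ($x = 201 \cdot \frac{1}{7} - - \frac{134}{19} = \frac{201}{7} + \frac{134}{19} = \frac{4757}{133} \approx 35.767$)
$\left(r{\left(\left(-5 - 5\right)^{2} \right)} + x\right)^{2} = \left(-22 + \frac{4757}{133}\right)^{2} = \left(\frac{1831}{133}\right)^{2} = \frac{3352561}{17689}$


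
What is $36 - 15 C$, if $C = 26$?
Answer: $-354$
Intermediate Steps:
$36 - 15 C = 36 - 390 = -354$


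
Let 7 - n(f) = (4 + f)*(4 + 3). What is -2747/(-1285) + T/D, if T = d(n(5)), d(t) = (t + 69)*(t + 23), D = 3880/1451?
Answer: -157845431/997160 ≈ -158.29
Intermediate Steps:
n(f) = -21 - 7*f (n(f) = 7 - (4 + f)*(4 + 3) = 7 - (4 + f)*7 = 7 - (28 + 7*f) = 7 + (-28 - 7*f) = -21 - 7*f)
D = 3880/1451 (D = 3880*(1/1451) = 3880/1451 ≈ 2.6740)
d(t) = (23 + t)*(69 + t) (d(t) = (69 + t)*(23 + t) = (23 + t)*(69 + t))
T = -429 (T = 1587 + (-21 - 7*5)² + 92*(-21 - 7*5) = 1587 + (-21 - 35)² + 92*(-21 - 35) = 1587 + (-56)² + 92*(-56) = 1587 + 3136 - 5152 = -429)
-2747/(-1285) + T/D = -2747/(-1285) - 429/3880/1451 = -2747*(-1/1285) - 429*1451/3880 = 2747/1285 - 622479/3880 = -157845431/997160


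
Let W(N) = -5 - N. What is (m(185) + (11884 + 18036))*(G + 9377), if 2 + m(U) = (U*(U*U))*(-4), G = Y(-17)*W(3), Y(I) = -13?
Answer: -239836893942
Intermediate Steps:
G = 104 (G = -13*(-5 - 1*3) = -13*(-5 - 3) = -13*(-8) = 104)
m(U) = -2 - 4*U**3 (m(U) = -2 + (U*(U*U))*(-4) = -2 + (U*U**2)*(-4) = -2 + U**3*(-4) = -2 - 4*U**3)
(m(185) + (11884 + 18036))*(G + 9377) = ((-2 - 4*185**3) + (11884 + 18036))*(104 + 9377) = ((-2 - 4*6331625) + 29920)*9481 = ((-2 - 25326500) + 29920)*9481 = (-25326502 + 29920)*9481 = -25296582*9481 = -239836893942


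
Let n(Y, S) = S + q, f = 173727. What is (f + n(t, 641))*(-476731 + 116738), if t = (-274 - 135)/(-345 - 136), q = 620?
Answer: -62994455084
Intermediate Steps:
t = 409/481 (t = -409/(-481) = -409*(-1/481) = 409/481 ≈ 0.85031)
n(Y, S) = 620 + S (n(Y, S) = S + 620 = 620 + S)
(f + n(t, 641))*(-476731 + 116738) = (173727 + (620 + 641))*(-476731 + 116738) = (173727 + 1261)*(-359993) = 174988*(-359993) = -62994455084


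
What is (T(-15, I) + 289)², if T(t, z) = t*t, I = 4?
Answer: 264196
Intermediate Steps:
T(t, z) = t²
(T(-15, I) + 289)² = ((-15)² + 289)² = (225 + 289)² = 514² = 264196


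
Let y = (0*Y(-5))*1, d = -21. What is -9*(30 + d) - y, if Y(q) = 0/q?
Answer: -81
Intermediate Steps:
Y(q) = 0
y = 0 (y = (0*0)*1 = 0*1 = 0)
-9*(30 + d) - y = -9*(30 - 21) - 1*0 = -9*9 + 0 = -81 + 0 = -81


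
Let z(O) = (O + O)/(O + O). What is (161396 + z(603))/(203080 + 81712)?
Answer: 161397/284792 ≈ 0.56672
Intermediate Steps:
z(O) = 1 (z(O) = (2*O)/((2*O)) = (2*O)*(1/(2*O)) = 1)
(161396 + z(603))/(203080 + 81712) = (161396 + 1)/(203080 + 81712) = 161397/284792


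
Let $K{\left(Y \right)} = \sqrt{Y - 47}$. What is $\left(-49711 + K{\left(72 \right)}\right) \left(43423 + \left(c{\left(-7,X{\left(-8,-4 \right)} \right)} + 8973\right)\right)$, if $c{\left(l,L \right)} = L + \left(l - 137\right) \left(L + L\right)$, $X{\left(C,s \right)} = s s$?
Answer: $-2376145624$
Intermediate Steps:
$X{\left(C,s \right)} = s^{2}$
$K{\left(Y \right)} = \sqrt{-47 + Y}$
$c{\left(l,L \right)} = L + 2 L \left(-137 + l\right)$ ($c{\left(l,L \right)} = L + \left(-137 + l\right) 2 L = L + 2 L \left(-137 + l\right)$)
$\left(-49711 + K{\left(72 \right)}\right) \left(43423 + \left(c{\left(-7,X{\left(-8,-4 \right)} \right)} + 8973\right)\right) = \left(-49711 + \sqrt{-47 + 72}\right) \left(43423 + \left(\left(-4\right)^{2} \left(-273 + 2 \left(-7\right)\right) + 8973\right)\right) = \left(-49711 + \sqrt{25}\right) \left(43423 + \left(16 \left(-273 - 14\right) + 8973\right)\right) = \left(-49711 + 5\right) \left(43423 + \left(16 \left(-287\right) + 8973\right)\right) = - 49706 \left(43423 + \left(-4592 + 8973\right)\right) = - 49706 \left(43423 + 4381\right) = \left(-49706\right) 47804 = -2376145624$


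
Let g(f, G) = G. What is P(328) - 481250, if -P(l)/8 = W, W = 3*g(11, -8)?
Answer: -481058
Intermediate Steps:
W = -24 (W = 3*(-8) = -24)
P(l) = 192 (P(l) = -8*(-24) = 192)
P(328) - 481250 = 192 - 481250 = -481058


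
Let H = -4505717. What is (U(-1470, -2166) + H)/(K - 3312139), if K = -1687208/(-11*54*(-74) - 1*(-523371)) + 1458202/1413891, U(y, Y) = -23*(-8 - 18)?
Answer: 1204576524763156161/885598632619398299 ≈ 1.3602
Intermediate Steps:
U(y, Y) = 598 (U(y, Y) = -23*(-26) = 598)
K = -519416946758/267379513119 (K = -1687208/(-594*(-74) + 523371) + 1458202*(1/1413891) = -1687208/(43956 + 523371) + 1458202/1413891 = -1687208/567327 + 1458202/1413891 = -519416946758/267379513119 ≈ -1.9426)
(U(-1470, -2166) + H)/(K - 3312139) = (598 - 4505717)/(-519416946758/267379513119 - 3312139) = -4505119/(-885598632619398299/267379513119) = -4505119*(-267379513119/885598632619398299) = 1204576524763156161/885598632619398299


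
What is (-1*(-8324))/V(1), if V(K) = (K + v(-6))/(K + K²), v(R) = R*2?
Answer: -16648/11 ≈ -1513.5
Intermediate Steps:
v(R) = 2*R
V(K) = (-12 + K)/(K + K²) (V(K) = (K + 2*(-6))/(K + K²) = (K - 12)/(K + K²) = (-12 + K)/(K + K²))
(-1*(-8324))/V(1) = (-1*(-8324))/(((-12 + 1)/(1*(1 + 1)))) = 8324/((1*(-11)/2)) = 8324/((1*(½)*(-11))) = 8324/(-11/2) = 8324*(-2/11) = -16648/11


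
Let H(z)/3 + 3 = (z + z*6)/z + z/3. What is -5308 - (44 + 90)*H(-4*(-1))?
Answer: -7452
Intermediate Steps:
H(z) = 12 + z (H(z) = -9 + 3*((z + z*6)/z + z/3) = -9 + 3*((z + 6*z)/z + z*(⅓)) = -9 + 3*((7*z)/z + z/3) = -9 + 3*(7 + z/3) = -9 + (21 + z) = 12 + z)
-5308 - (44 + 90)*H(-4*(-1)) = -5308 - (44 + 90)*(12 - 4*(-1)) = -5308 - 134*(12 + 4) = -5308 - 134*16 = -5308 - 1*2144 = -5308 - 2144 = -7452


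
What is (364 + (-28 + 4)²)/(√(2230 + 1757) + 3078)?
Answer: 321480/1052233 - 940*√443/3156699 ≈ 0.29925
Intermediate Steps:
(364 + (-28 + 4)²)/(√(2230 + 1757) + 3078) = (364 + (-24)²)/(√3987 + 3078) = (364 + 576)/(3*√443 + 3078) = 940/(3078 + 3*√443)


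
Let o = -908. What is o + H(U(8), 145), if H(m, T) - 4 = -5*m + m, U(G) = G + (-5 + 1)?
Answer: -920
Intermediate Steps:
U(G) = -4 + G (U(G) = G - 4 = -4 + G)
H(m, T) = 4 - 4*m (H(m, T) = 4 + (-5*m + m) = 4 - 4*m)
o + H(U(8), 145) = -908 + (4 - 4*(-4 + 8)) = -908 + (4 - 4*4) = -908 + (4 - 16) = -908 - 12 = -920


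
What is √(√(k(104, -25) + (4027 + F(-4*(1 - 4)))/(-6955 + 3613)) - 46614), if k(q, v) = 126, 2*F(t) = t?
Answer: √(-520630087896 + 3342*√1393811178)/3342 ≈ 215.88*I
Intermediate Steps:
F(t) = t/2
√(√(k(104, -25) + (4027 + F(-4*(1 - 4)))/(-6955 + 3613)) - 46614) = √(√(126 + (4027 + (-4*(1 - 4))/2)/(-6955 + 3613)) - 46614) = √(√(126 + (4027 + (-4*(-3))/2)/(-3342)) - 46614) = √(√(126 + (4027 + (½)*12)*(-1/3342)) - 46614) = √(√(126 + (4027 + 6)*(-1/3342)) - 46614) = √(√(126 + 4033*(-1/3342)) - 46614) = √(√(126 - 4033/3342) - 46614) = √(√(417059/3342) - 46614) = √(√1393811178/3342 - 46614) = √(-46614 + √1393811178/3342)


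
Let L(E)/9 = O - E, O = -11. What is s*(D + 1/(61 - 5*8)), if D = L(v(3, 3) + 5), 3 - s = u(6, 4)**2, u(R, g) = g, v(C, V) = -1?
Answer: 36842/21 ≈ 1754.4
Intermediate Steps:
s = -13 (s = 3 - 1*4**2 = 3 - 1*16 = 3 - 16 = -13)
L(E) = -99 - 9*E (L(E) = 9*(-11 - E) = -99 - 9*E)
D = -135 (D = -99 - 9*(-1 + 5) = -99 - 9*4 = -99 - 36 = -135)
s*(D + 1/(61 - 5*8)) = -13*(-135 + 1/(61 - 5*8)) = -13*(-135 + 1/(61 - 40)) = -13*(-135 + 1/21) = -13*(-2834/21) = 36842/21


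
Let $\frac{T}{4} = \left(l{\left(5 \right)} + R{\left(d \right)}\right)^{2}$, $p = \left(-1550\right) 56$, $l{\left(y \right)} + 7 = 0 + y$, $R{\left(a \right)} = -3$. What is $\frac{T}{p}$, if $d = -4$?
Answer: $- \frac{1}{868} \approx -0.0011521$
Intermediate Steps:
$l{\left(y \right)} = -7 + y$ ($l{\left(y \right)} = -7 + \left(0 + y\right) = -7 + y$)
$p = -86800$
$T = 100$ ($T = 4 \left(\left(-7 + 5\right) - 3\right)^{2} = 4 \left(-2 - 3\right)^{2} = 4 \left(-5\right)^{2} = 4 \cdot 25 = 100$)
$\frac{T}{p} = \frac{100}{-86800} = 100 \left(- \frac{1}{86800}\right) = - \frac{1}{868}$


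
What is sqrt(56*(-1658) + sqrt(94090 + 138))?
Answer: sqrt(-92848 + 2*sqrt(23557)) ≈ 304.21*I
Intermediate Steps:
sqrt(56*(-1658) + sqrt(94090 + 138)) = sqrt(-92848 + sqrt(94228)) = sqrt(-92848 + 2*sqrt(23557))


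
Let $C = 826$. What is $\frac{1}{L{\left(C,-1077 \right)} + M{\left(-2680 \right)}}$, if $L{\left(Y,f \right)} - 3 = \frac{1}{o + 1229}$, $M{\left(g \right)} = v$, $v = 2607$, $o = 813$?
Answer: $\frac{2042}{5329621} \approx 0.00038314$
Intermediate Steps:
$M{\left(g \right)} = 2607$
$L{\left(Y,f \right)} = \frac{6127}{2042}$ ($L{\left(Y,f \right)} = 3 + \frac{1}{813 + 1229} = 3 + \frac{1}{2042} = \frac{6127}{2042}$)
$\frac{1}{L{\left(C,-1077 \right)} + M{\left(-2680 \right)}} = \frac{1}{\frac{6127}{2042} + 2607} = \frac{1}{\frac{5329621}{2042}} = \frac{2042}{5329621}$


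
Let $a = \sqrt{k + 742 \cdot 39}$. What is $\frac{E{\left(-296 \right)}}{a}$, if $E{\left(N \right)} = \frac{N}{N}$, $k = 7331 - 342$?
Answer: $\frac{\sqrt{35927}}{35927} \approx 0.0052758$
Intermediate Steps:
$k = 6989$
$E{\left(N \right)} = 1$
$a = \sqrt{35927}$ ($a = \sqrt{6989 + 742 \cdot 39} = \sqrt{6989 + 28938} = \sqrt{35927} \approx 189.54$)
$\frac{E{\left(-296 \right)}}{a} = 1 \frac{1}{\sqrt{35927}} = 1 \frac{\sqrt{35927}}{35927} = \frac{\sqrt{35927}}{35927}$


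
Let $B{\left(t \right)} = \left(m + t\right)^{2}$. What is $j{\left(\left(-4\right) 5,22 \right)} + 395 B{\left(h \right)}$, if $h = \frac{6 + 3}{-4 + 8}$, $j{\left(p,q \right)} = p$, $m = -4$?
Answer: $\frac{19035}{16} \approx 1189.7$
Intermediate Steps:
$h = \frac{9}{4} \approx 2.25$
$B{\left(t \right)} = \left(-4 + t\right)^{2}$
$j{\left(\left(-4\right) 5,22 \right)} + 395 B{\left(h \right)} = \left(-4\right) 5 + 395 \left(-4 + \frac{9}{4}\right)^{2} = -20 + 395 \left(- \frac{7}{4}\right)^{2} = -20 + 395 \cdot \frac{49}{16} = -20 + \frac{19355}{16} = \frac{19035}{16}$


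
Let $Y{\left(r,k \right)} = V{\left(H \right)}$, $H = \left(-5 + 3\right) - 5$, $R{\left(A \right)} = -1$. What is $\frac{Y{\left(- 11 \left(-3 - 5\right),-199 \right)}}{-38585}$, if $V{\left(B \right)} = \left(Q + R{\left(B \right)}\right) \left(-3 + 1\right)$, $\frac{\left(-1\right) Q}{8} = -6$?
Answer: $\frac{94}{38585} \approx 0.0024362$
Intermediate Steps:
$Q = 48$ ($Q = \left(-8\right) \left(-6\right) = 48$)
$H = -7$ ($H = -2 - 5 = -7$)
$V{\left(B \right)} = -94$ ($V{\left(B \right)} = \left(48 - 1\right) \left(-3 + 1\right) = 47 \left(-2\right) = -94$)
$Y{\left(r,k \right)} = -94$
$\frac{Y{\left(- 11 \left(-3 - 5\right),-199 \right)}}{-38585} = - \frac{94}{-38585} = \left(-94\right) \left(- \frac{1}{38585}\right) = \frac{94}{38585}$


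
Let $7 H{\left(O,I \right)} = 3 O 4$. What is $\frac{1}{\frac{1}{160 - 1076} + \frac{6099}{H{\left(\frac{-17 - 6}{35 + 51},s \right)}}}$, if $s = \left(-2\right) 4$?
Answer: $- \frac{21068}{280265337} \approx -7.5172 \cdot 10^{-5}$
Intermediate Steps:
$s = -8$
$H{\left(O,I \right)} = \frac{12 O}{7}$ ($H{\left(O,I \right)} = \frac{3 O 4}{7} = \frac{12 O}{7}$)
$\frac{1}{\frac{1}{160 - 1076} + \frac{6099}{H{\left(\frac{-17 - 6}{35 + 51},s \right)}}} = \frac{1}{\frac{1}{160 - 1076} + \frac{6099}{\frac{12}{7} \frac{-17 - 6}{35 + 51}}} = \frac{1}{\frac{1}{-916} + \frac{6099}{\frac{12}{7} \left(- \frac{23}{86}\right)}} = \frac{1}{- \frac{1}{916} + \frac{6099}{\frac{12}{7} \left(\left(-23\right) \frac{1}{86}\right)}} = \frac{1}{- \frac{1}{916} + \frac{6099}{\frac{12}{7} \left(- \frac{23}{86}\right)}} = \frac{1}{- \frac{1}{916} + \frac{6099}{- \frac{138}{301}}} = \frac{1}{- \frac{1}{916} + 6099 \left(- \frac{301}{138}\right)} = \frac{1}{- \frac{1}{916} - \frac{611933}{46}} = \frac{1}{- \frac{280265337}{21068}} = - \frac{21068}{280265337}$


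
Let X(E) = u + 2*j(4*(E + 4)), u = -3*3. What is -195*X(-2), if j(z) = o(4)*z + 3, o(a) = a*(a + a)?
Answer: -99255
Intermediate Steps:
o(a) = 2*a**2 (o(a) = a*(2*a) = 2*a**2)
j(z) = 3 + 32*z (j(z) = (2*4**2)*z + 3 = (2*16)*z + 3 = 32*z + 3 = 3 + 32*z)
u = -9
X(E) = 1021 + 256*E (X(E) = -9 + 2*(3 + 32*(4*(E + 4))) = -9 + 2*(3 + 32*(4*(4 + E))) = -9 + 2*(3 + 32*(16 + 4*E)) = -9 + 2*(3 + (512 + 128*E)) = -9 + 2*(515 + 128*E) = -9 + (1030 + 256*E) = 1021 + 256*E)
-195*X(-2) = -195*(1021 + 256*(-2)) = -195*(1021 - 512) = -195*509 = -99255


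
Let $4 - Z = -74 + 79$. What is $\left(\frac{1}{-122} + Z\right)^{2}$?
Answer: $\frac{15129}{14884} \approx 1.0165$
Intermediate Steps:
$Z = -1$ ($Z = 4 - \left(-74 + 79\right) = 4 - 5 = -1$)
$\left(\frac{1}{-122} + Z\right)^{2} = \left(\frac{1}{-122} - 1\right)^{2} = \left(- \frac{1}{122} - 1\right)^{2} = \left(- \frac{123}{122}\right)^{2} = \frac{15129}{14884}$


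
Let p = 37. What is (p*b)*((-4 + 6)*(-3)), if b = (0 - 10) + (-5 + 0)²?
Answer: -3330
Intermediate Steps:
b = 15 (b = -10 + (-5)² = -10 + 25 = 15)
(p*b)*((-4 + 6)*(-3)) = (37*15)*((-4 + 6)*(-3)) = 555*(2*(-3)) = 555*(-6) = -3330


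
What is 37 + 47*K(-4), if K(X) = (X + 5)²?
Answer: 84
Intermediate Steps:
K(X) = (5 + X)²
37 + 47*K(-4) = 37 + 47*(5 - 4)² = 37 + 47*1² = 37 + 47*1 = 37 + 47 = 84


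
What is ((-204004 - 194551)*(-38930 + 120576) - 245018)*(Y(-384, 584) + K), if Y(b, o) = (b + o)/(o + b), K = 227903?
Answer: -7416148068955392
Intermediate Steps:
Y(b, o) = 1 (Y(b, o) = (b + o)/(b + o) = 1)
((-204004 - 194551)*(-38930 + 120576) - 245018)*(Y(-384, 584) + K) = ((-204004 - 194551)*(-38930 + 120576) - 245018)*(1 + 227903) = (-398555*81646 - 245018)*227904 = (-32540421530 - 245018)*227904 = -32540666548*227904 = -7416148068955392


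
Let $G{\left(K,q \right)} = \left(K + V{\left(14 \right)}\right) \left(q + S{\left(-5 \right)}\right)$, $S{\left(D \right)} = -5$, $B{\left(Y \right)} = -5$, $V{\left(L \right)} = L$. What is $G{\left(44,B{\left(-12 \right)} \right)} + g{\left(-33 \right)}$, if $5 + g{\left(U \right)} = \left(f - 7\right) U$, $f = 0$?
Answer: $-354$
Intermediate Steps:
$g{\left(U \right)} = -5 - 7 U$ ($g{\left(U \right)} = -5 + \left(0 - 7\right) U = -5 - 7 U$)
$G{\left(K,q \right)} = \left(-5 + q\right) \left(14 + K\right)$ ($G{\left(K,q \right)} = \left(K + 14\right) \left(q - 5\right) = \left(14 + K\right) \left(-5 + q\right) = \left(-5 + q\right) \left(14 + K\right)$)
$G{\left(44,B{\left(-12 \right)} \right)} + g{\left(-33 \right)} = \left(-70 - 220 + 14 \left(-5\right) + 44 \left(-5\right)\right) - -226 = \left(-70 - 220 - 70 - 220\right) + \left(-5 + 231\right) = -580 + 226 = -354$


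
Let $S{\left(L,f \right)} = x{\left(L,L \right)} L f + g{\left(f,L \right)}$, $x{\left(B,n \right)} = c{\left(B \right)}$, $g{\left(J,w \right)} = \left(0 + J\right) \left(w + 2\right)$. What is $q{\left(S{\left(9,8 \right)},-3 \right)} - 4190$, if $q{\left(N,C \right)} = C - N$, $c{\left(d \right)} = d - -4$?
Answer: $-5217$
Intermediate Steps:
$g{\left(J,w \right)} = J \left(2 + w\right)$
$c{\left(d \right)} = 4 + d$ ($c{\left(d \right)} = d + 4 = 4 + d$)
$x{\left(B,n \right)} = 4 + B$
$S{\left(L,f \right)} = f \left(2 + L\right) + L f \left(4 + L\right)$ ($S{\left(L,f \right)} = \left(4 + L\right) L f + f \left(2 + L\right) = L \left(4 + L\right) f + f \left(2 + L\right) = L f \left(4 + L\right) + f \left(2 + L\right) = f \left(2 + L\right) + L f \left(4 + L\right)$)
$q{\left(S{\left(9,8 \right)},-3 \right)} - 4190 = \left(-3 - 8 \left(2 + 9 + 9 \left(4 + 9\right)\right)\right) - 4190 = \left(-3 - 8 \left(2 + 9 + 9 \cdot 13\right)\right) - 4190 = \left(-3 - 8 \left(2 + 9 + 117\right)\right) - 4190 = \left(-3 - 8 \cdot 128\right) - 4190 = \left(-3 - 1024\right) - 4190 = -1027 - 4190 = -5217$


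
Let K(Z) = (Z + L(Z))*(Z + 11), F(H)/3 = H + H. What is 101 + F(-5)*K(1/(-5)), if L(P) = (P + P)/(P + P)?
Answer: -791/5 ≈ -158.20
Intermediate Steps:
L(P) = 1 (L(P) = (2*P)/((2*P)) = (2*P)*(1/(2*P)) = 1)
F(H) = 6*H (F(H) = 3*(H + H) = 3*(2*H) = 6*H)
K(Z) = (1 + Z)*(11 + Z) (K(Z) = (Z + 1)*(Z + 11) = (1 + Z)*(11 + Z))
101 + F(-5)*K(1/(-5)) = 101 + (6*(-5))*(11 + (1/(-5))**2 + 12/(-5)) = 101 - 30*(11 + (-1/5)**2 + 12*(-1/5)) = 101 - 30*(11 + 1/25 - 12/5) = 101 - 30*216/25 = 101 - 1296/5 = -791/5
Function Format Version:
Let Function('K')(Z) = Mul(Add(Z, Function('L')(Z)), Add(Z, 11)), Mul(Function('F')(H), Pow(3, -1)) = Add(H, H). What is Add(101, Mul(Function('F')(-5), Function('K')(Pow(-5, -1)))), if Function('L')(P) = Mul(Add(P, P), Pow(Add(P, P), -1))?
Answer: Rational(-791, 5) ≈ -158.20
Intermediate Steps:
Function('L')(P) = 1 (Function('L')(P) = Mul(Mul(2, P), Pow(Mul(2, P), -1)) = Mul(Mul(2, P), Mul(Rational(1, 2), Pow(P, -1))) = 1)
Function('F')(H) = Mul(6, H) (Function('F')(H) = Mul(3, Add(H, H)) = Mul(3, Mul(2, H)) = Mul(6, H))
Function('K')(Z) = Mul(Add(1, Z), Add(11, Z)) (Function('K')(Z) = Mul(Add(Z, 1), Add(Z, 11)) = Mul(Add(1, Z), Add(11, Z)))
Add(101, Mul(Function('F')(-5), Function('K')(Pow(-5, -1)))) = Add(101, Mul(Mul(6, -5), Add(11, Pow(Pow(-5, -1), 2), Mul(12, Pow(-5, -1))))) = Add(101, Mul(-30, Add(11, Pow(Rational(-1, 5), 2), Mul(12, Rational(-1, 5))))) = Add(101, Mul(-30, Add(11, Rational(1, 25), Rational(-12, 5)))) = Add(101, Mul(-30, Rational(216, 25))) = Add(101, Rational(-1296, 5)) = Rational(-791, 5)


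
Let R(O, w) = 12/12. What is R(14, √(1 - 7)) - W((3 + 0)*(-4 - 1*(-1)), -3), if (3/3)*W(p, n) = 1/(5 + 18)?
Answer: 22/23 ≈ 0.95652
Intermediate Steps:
R(O, w) = 1 (R(O, w) = 12*(1/12) = 1)
W(p, n) = 1/23 (W(p, n) = 1/(5 + 18) = 1/23)
R(14, √(1 - 7)) - W((3 + 0)*(-4 - 1*(-1)), -3) = 1 - 1*1/23 = 1 - 1/23 = 22/23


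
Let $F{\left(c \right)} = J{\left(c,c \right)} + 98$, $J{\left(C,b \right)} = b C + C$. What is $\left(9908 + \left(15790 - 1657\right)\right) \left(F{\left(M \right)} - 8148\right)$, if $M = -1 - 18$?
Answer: $-185308028$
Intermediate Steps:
$J{\left(C,b \right)} = C + C b$ ($J{\left(C,b \right)} = C b + C = C + C b$)
$M = -19$ ($M = -1 - 18 = -19$)
$F{\left(c \right)} = 98 + c \left(1 + c\right)$ ($F{\left(c \right)} = c \left(1 + c\right) + 98 = 98 + c \left(1 + c\right)$)
$\left(9908 + \left(15790 - 1657\right)\right) \left(F{\left(M \right)} - 8148\right) = \left(9908 + \left(15790 - 1657\right)\right) \left(\left(98 - 19 \left(1 - 19\right)\right) - 8148\right) = \left(9908 + \left(15790 - 1657\right)\right) \left(\left(98 - -342\right) - 8148\right) = \left(9908 + 14133\right) \left(\left(98 + 342\right) - 8148\right) = 24041 \left(440 - 8148\right) = 24041 \left(-7708\right) = -185308028$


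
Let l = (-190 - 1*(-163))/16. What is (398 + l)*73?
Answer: 462893/16 ≈ 28931.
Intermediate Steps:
l = -27/16 (l = (-190 + 163)*(1/16) = -27*1/16 = -27/16 ≈ -1.6875)
(398 + l)*73 = (398 - 27/16)*73 = (6341/16)*73 = 462893/16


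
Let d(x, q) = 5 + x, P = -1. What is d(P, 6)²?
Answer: 16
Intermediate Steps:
d(P, 6)² = (5 - 1)² = 4² = 16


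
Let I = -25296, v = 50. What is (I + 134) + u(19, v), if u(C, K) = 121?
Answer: -25041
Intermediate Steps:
(I + 134) + u(19, v) = (-25296 + 134) + 121 = -25162 + 121 = -25041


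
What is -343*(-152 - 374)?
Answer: 180418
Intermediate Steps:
-343*(-152 - 374) = -343*(-526) = 180418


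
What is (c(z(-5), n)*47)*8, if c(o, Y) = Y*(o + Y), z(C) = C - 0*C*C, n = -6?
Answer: 24816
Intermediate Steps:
z(C) = C (z(C) = C - 0*C = C - 1*0 = C + 0 = C)
c(o, Y) = Y*(Y + o)
(c(z(-5), n)*47)*8 = (-6*(-6 - 5)*47)*8 = (-6*(-11)*47)*8 = (66*47)*8 = 3102*8 = 24816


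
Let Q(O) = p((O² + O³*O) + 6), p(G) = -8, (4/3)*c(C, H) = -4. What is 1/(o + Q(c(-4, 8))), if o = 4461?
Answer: 1/4453 ≈ 0.00022457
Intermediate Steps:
c(C, H) = -3 (c(C, H) = (¾)*(-4) = -3)
Q(O) = -8
1/(o + Q(c(-4, 8))) = 1/(4461 - 8) = 1/4453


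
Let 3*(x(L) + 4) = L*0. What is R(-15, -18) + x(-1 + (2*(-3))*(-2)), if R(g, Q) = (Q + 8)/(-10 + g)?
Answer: -18/5 ≈ -3.6000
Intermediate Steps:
R(g, Q) = (8 + Q)/(-10 + g)
x(L) = -4 (x(L) = -4 + (L*0)/3 = -4 + (1/3)*0 = -4 + 0 = -4)
R(-15, -18) + x(-1 + (2*(-3))*(-2)) = (8 - 18)/(-10 - 15) - 4 = -10/(-25) - 4 = -1/25*(-10) - 4 = 2/5 - 4 = -18/5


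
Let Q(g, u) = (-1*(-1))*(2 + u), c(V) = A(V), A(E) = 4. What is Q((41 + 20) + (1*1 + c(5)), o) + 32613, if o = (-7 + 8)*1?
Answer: 32616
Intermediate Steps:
c(V) = 4
o = 1 (o = 1*1 = 1)
Q(g, u) = 2 + u (Q(g, u) = 1*(2 + u) = 2 + u)
Q((41 + 20) + (1*1 + c(5)), o) + 32613 = (2 + 1) + 32613 = 3 + 32613 = 32616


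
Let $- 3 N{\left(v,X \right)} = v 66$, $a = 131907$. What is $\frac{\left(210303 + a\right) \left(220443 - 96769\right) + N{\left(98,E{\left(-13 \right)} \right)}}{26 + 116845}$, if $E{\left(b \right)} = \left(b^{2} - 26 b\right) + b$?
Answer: $\frac{42322477384}{116871} \approx 3.6213 \cdot 10^{5}$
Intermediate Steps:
$E{\left(b \right)} = b^{2} - 25 b$
$N{\left(v,X \right)} = - 22 v$ ($N{\left(v,X \right)} = - \frac{v 66}{3} = - \frac{66 v}{3} = - 22 v$)
$\frac{\left(210303 + a\right) \left(220443 - 96769\right) + N{\left(98,E{\left(-13 \right)} \right)}}{26 + 116845} = \frac{\left(210303 + 131907\right) \left(220443 - 96769\right) - 2156}{26 + 116845} = \frac{342210 \cdot 123674 - 2156}{116871} = \left(42322479540 - 2156\right) \frac{1}{116871} = 42322477384 \cdot \frac{1}{116871} = \frac{42322477384}{116871}$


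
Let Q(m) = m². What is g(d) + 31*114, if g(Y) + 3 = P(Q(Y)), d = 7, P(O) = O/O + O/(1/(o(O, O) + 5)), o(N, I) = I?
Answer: 6178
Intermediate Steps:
P(O) = 1 + O*(5 + O) (P(O) = O/O + O/(1/(O + 5)) = 1 + O/(1/(5 + O)) = 1 + O*(5 + O))
g(Y) = -2 + Y⁴ + 5*Y² (g(Y) = -3 + (1 + (Y²)² + 5*Y²) = -3 + (1 + Y⁴ + 5*Y²) = -2 + Y⁴ + 5*Y²)
g(d) + 31*114 = (-2 + 7⁴ + 5*7²) + 31*114 = (-2 + 2401 + 5*49) + 3534 = (-2 + 2401 + 245) + 3534 = 2644 + 3534 = 6178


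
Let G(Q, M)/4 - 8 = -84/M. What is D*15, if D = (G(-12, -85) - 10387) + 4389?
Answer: -1520322/17 ≈ -89431.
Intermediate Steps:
G(Q, M) = 32 - 336/M (G(Q, M) = 32 + 4*(-84/M) = 32 - 336/M)
D = -506774/85 (D = ((32 - 336/(-85)) - 10387) + 4389 = ((32 - 336*(-1/85)) - 10387) + 4389 = ((32 + 336/85) - 10387) + 4389 = (3056/85 - 10387) + 4389 = -879839/85 + 4389 = -506774/85 ≈ -5962.0)
D*15 = -506774/85*15 = -1520322/17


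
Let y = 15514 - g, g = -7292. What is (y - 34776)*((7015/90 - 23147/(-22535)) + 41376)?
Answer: -2236445557423/4507 ≈ -4.9622e+8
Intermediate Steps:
y = 22806 (y = 15514 - 1*(-7292) = 15514 + 7292 = 22806)
(y - 34776)*((7015/90 - 23147/(-22535)) + 41376) = (22806 - 34776)*((7015/90 - 23147/(-22535)) + 41376) = -11970*((7015*(1/90) - 23147*(-1/22535)) + 41376) = -11970*((1403/18 + 23147/22535) + 41376) = -11970*(32033251/405630 + 41376) = -11970*16815380131/405630 = -2236445557423/4507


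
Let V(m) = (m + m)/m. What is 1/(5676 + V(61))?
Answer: 1/5678 ≈ 0.00017612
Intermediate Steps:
V(m) = 2 (V(m) = (2*m)/m = 2)
1/(5676 + V(61)) = 1/(5676 + 2) = 1/5678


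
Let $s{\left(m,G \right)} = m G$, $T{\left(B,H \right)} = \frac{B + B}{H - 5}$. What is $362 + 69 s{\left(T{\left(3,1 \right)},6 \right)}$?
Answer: $-259$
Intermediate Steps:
$T{\left(B,H \right)} = \frac{2 B}{-5 + H}$
$s{\left(m,G \right)} = G m$
$362 + 69 s{\left(T{\left(3,1 \right)},6 \right)} = 362 + 69 \cdot 6 \cdot 2 \cdot 3 \frac{1}{-5 + 1} = 362 + 69 \cdot 6 \cdot 2 \cdot 3 \frac{1}{-4} = 362 + 69 \cdot 6 \cdot 2 \cdot 3 \left(- \frac{1}{4}\right) = 362 + 69 \cdot 6 \left(- \frac{3}{2}\right) = 362 + 69 \left(-9\right) = 362 - 621 = -259$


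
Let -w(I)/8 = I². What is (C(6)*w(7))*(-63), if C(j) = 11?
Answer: 271656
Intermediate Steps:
w(I) = -8*I²
(C(6)*w(7))*(-63) = (11*(-8*7²))*(-63) = (11*(-8*49))*(-63) = (11*(-392))*(-63) = -4312*(-63) = 271656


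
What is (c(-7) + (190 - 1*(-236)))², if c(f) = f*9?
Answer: 131769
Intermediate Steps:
c(f) = 9*f
(c(-7) + (190 - 1*(-236)))² = (9*(-7) + (190 - 1*(-236)))² = (-63 + (190 + 236))² = (-63 + 426)² = 363² = 131769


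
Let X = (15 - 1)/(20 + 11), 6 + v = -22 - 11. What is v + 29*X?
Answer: -803/31 ≈ -25.903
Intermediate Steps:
v = -39 (v = -6 + (-22 - 11) = -6 - 33 = -39)
X = 14/31 ≈ 0.45161
v + 29*X = -39 + 29*(14/31) = -39 + 406/31 = -803/31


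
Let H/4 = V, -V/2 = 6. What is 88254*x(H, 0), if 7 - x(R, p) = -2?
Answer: 794286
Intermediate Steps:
V = -12 (V = -2*6 = -12)
H = -48 (H = 4*(-12) = -48)
x(R, p) = 9 (x(R, p) = 7 - 1*(-2) = 7 + 2 = 9)
88254*x(H, 0) = 88254*9 = 794286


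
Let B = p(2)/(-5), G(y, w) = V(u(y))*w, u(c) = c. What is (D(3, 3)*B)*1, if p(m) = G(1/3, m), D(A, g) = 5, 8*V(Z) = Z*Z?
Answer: -1/36 ≈ -0.027778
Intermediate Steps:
V(Z) = Z**2/8 (V(Z) = (Z*Z)/8 = Z**2/8)
G(y, w) = w*y**2/8 (G(y, w) = (y**2/8)*w = w*y**2/8)
p(m) = m/72 (p(m) = m*(1/3)**2/8 = (1/8)*m*(1/9) = m/72)
B = -1/180 (B = ((1/72)*2)/(-5) = (1/36)*(-1/5) = -1/180 ≈ -0.0055556)
(D(3, 3)*B)*1 = (5*(-1/180))*1 = -1/36*1 = -1/36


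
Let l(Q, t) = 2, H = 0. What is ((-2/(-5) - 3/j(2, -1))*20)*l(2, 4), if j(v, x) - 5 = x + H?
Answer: -14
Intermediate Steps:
j(v, x) = 5 + x (j(v, x) = 5 + (x + 0) = 5 + x)
((-2/(-5) - 3/j(2, -1))*20)*l(2, 4) = ((-2/(-5) - 3/(5 - 1))*20)*2 = ((-2*(-1/5) - 3/4)*20)*2 = ((2/5 - 3*1/4)*20)*2 = ((2/5 - 3/4)*20)*2 = -7/20*20*2 = -7*2 = -14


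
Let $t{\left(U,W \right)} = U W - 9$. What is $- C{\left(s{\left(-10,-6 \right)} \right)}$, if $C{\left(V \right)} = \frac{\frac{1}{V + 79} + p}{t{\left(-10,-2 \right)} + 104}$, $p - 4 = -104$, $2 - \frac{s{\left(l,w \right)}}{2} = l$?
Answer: $\frac{10299}{11845} \approx 0.86948$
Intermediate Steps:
$s{\left(l,w \right)} = 4 - 2 l$
$t{\left(U,W \right)} = -9 + U W$
$p = -100$ ($p = 4 - 104 = -100$)
$C{\left(V \right)} = - \frac{20}{23} + \frac{1}{115 \left(79 + V\right)}$ ($C{\left(V \right)} = \frac{\frac{1}{V + 79} - 100}{\left(-9 - -20\right) + 104} = \frac{\frac{1}{79 + V} - 100}{\left(-9 + 20\right) + 104} = \frac{-100 + \frac{1}{79 + V}}{11 + 104} = \frac{-100 + \frac{1}{79 + V}}{115} = \left(-100 + \frac{1}{79 + V}\right) \frac{1}{115} = - \frac{20}{23} + \frac{1}{115 \left(79 + V\right)}$)
$- C{\left(s{\left(-10,-6 \right)} \right)} = - \frac{-7899 - 100 \left(4 - -20\right)}{115 \left(79 + \left(4 - -20\right)\right)} = - \frac{-7899 - 100 \left(4 + 20\right)}{115 \left(79 + \left(4 + 20\right)\right)} = - \frac{-7899 - 2400}{115 \left(79 + 24\right)} = - \frac{-7899 - 2400}{115 \cdot 103} = - \frac{-10299}{115 \cdot 103} = \left(-1\right) \left(- \frac{10299}{11845}\right) = \frac{10299}{11845}$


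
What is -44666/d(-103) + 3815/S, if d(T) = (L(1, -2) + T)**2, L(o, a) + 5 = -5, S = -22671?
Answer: -1061336621/289485999 ≈ -3.6663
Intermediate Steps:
L(o, a) = -10 (L(o, a) = -5 - 5 = -10)
d(T) = (-10 + T)**2
-44666/d(-103) + 3815/S = -44666/(-10 - 103)**2 + 3815/(-22671) = -44666/((-113)**2) + 3815*(-1/22671) = -44666/12769 - 3815/22671 = -1061336621/289485999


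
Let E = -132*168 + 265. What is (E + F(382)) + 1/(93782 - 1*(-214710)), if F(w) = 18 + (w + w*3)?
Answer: -6282439579/308492 ≈ -20365.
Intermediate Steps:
F(w) = 18 + 4*w (F(w) = 18 + (w + 3*w) = 18 + 4*w)
E = -21911 (E = -22176 + 265 = -21911)
(E + F(382)) + 1/(93782 - 1*(-214710)) = (-21911 + (18 + 4*382)) + 1/(93782 - 1*(-214710)) = (-21911 + (18 + 1528)) + 1/(93782 + 214710) = (-21911 + 1546) + 1/308492 = -20365 + 1/308492 = -6282439579/308492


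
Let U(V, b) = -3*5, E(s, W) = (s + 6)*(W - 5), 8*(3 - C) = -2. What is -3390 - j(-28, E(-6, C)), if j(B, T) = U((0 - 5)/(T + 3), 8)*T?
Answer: -3390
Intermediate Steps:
C = 13/4 (C = 3 - 1/8*(-2) = 3 + 1/4 = 13/4 ≈ 3.2500)
E(s, W) = (-5 + W)*(6 + s) (E(s, W) = (6 + s)*(-5 + W) = (-5 + W)*(6 + s))
U(V, b) = -15
j(B, T) = -15*T
-3390 - j(-28, E(-6, C)) = -3390 - (-15)*(-30 - 5*(-6) + 6*(13/4) + (13/4)*(-6)) = -3390 - (-15)*(-30 + 30 + 39/2 - 39/2) = -3390 - (-15)*0 = -3390 - 1*0 = -3390 + 0 = -3390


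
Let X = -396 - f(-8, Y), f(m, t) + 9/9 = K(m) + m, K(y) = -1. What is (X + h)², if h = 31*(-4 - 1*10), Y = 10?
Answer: 672400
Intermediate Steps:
h = -434 (h = 31*(-4 - 10) = 31*(-14) = -434)
f(m, t) = -2 + m (f(m, t) = -1 + (-1 + m) = -2 + m)
X = -386 (X = -396 - (-2 - 8) = -396 - 1*(-10) = -396 + 10 = -386)
(X + h)² = (-386 - 434)² = (-820)² = 672400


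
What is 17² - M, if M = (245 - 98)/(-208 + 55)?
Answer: 14788/51 ≈ 289.96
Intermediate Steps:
M = -49/51 (M = 147/(-153) = 147*(-1/153) = -49/51 ≈ -0.96078)
17² - M = 17² - 1*(-49/51) = 289 + 49/51 = 14788/51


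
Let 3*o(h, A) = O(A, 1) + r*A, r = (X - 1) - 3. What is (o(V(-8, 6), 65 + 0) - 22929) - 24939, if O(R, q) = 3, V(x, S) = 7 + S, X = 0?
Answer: -143861/3 ≈ -47954.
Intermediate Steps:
r = -4 (r = (0 - 1) - 3 = -1 - 3 = -4)
o(h, A) = 1 - 4*A/3 (o(h, A) = (3 - 4*A)/3 = 1 - 4*A/3)
(o(V(-8, 6), 65 + 0) - 22929) - 24939 = ((1 - 4*(65 + 0)/3) - 22929) - 24939 = ((1 - 4/3*65) - 22929) - 24939 = ((1 - 260/3) - 22929) - 24939 = (-257/3 - 22929) - 24939 = -69044/3 - 24939 = -143861/3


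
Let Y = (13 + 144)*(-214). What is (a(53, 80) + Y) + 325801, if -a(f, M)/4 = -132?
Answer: 292731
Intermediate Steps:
a(f, M) = 528 (a(f, M) = -4*(-132) = 528)
Y = -33598 (Y = 157*(-214) = -33598)
(a(53, 80) + Y) + 325801 = (528 - 33598) + 325801 = -33070 + 325801 = 292731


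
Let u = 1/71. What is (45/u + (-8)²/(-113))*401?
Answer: 144749371/113 ≈ 1.2810e+6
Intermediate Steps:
u = 1/71 ≈ 0.014085
(45/u + (-8)²/(-113))*401 = (45/(1/71) + (-8)²/(-113))*401 = (45*71 + 64*(-1/113))*401 = (3195 - 64/113)*401 = (360971/113)*401 = 144749371/113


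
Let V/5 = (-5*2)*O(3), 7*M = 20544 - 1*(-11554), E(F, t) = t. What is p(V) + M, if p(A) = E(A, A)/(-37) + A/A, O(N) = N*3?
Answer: 1191035/259 ≈ 4598.6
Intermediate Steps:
M = 32098/7 (M = (20544 - 1*(-11554))/7 = (20544 + 11554)/7 = (1/7)*32098 = 32098/7 ≈ 4585.4)
O(N) = 3*N
V = -450 (V = 5*((-5*2)*(3*3)) = 5*(-10*9) = 5*(-90) = -450)
p(A) = 1 - A/37 (p(A) = A/(-37) + A/A = A*(-1/37) + 1 = -A/37 + 1 = 1 - A/37)
p(V) + M = (1 - 1/37*(-450)) + 32098/7 = (1 + 450/37) + 32098/7 = 487/37 + 32098/7 = 1191035/259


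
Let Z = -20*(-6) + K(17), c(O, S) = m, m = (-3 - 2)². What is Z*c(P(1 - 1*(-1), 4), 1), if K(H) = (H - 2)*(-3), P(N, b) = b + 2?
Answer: 1875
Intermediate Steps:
P(N, b) = 2 + b
m = 25 (m = (-5)² = 25)
c(O, S) = 25
K(H) = 6 - 3*H (K(H) = (-2 + H)*(-3) = 6 - 3*H)
Z = 75 (Z = -20*(-6) + (6 - 3*17) = 120 + (6 - 51) = 120 - 45 = 75)
Z*c(P(1 - 1*(-1), 4), 1) = 75*25 = 1875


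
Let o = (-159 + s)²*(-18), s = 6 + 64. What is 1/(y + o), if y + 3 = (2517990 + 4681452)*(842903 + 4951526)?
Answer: 1/41716655366037 ≈ 2.3971e-14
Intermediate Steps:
y = 41716655508615 (y = -3 + (2517990 + 4681452)*(842903 + 4951526) = -3 + 7199442*5794429 = -3 + 41716655508618 = 41716655508615)
s = 70
o = -142578 (o = (-159 + 70)²*(-18) = (-89)²*(-18) = 7921*(-18) = -142578)
1/(y + o) = 1/(41716655508615 - 142578) = 1/41716655366037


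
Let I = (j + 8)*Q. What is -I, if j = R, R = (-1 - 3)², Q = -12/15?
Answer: 96/5 ≈ 19.200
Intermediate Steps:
Q = -⅘ (Q = -12*1/15 = -⅘ ≈ -0.80000)
R = 16 (R = (-4)² = 16)
j = 16
I = -96/5 (I = (16 + 8)*(-⅘) = 24*(-⅘) = -96/5 ≈ -19.200)
-I = -1*(-96/5) = 96/5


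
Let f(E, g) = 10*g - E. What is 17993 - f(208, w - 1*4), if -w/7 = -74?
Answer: 13061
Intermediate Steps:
w = 518 (w = -7*(-74) = 518)
f(E, g) = -E + 10*g
17993 - f(208, w - 1*4) = 17993 - (-1*208 + 10*(518 - 1*4)) = 17993 - (-208 + 10*(518 - 4)) = 17993 - (-208 + 10*514) = 17993 - (-208 + 5140) = 17993 - 1*4932 = 17993 - 4932 = 13061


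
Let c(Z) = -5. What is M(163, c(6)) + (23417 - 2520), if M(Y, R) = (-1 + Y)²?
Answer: 47141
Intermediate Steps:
M(163, c(6)) + (23417 - 2520) = (-1 + 163)² + (23417 - 2520) = 162² + 20897 = 26244 + 20897 = 47141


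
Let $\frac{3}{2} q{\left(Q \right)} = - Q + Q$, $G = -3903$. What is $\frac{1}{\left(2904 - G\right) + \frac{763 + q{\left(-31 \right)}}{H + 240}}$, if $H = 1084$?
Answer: $\frac{1324}{9013231} \approx 0.0001469$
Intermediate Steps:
$q{\left(Q \right)} = 0$ ($q{\left(Q \right)} = \frac{2 \left(- Q + Q\right)}{3} = \frac{2}{3} \cdot 0 = 0$)
$\frac{1}{\left(2904 - G\right) + \frac{763 + q{\left(-31 \right)}}{H + 240}} = \frac{1}{\left(2904 - -3903\right) + \frac{763 + 0}{1084 + 240}} = \frac{1}{\left(2904 + 3903\right) + \frac{763}{1324}} = \frac{1}{6807 + 763 \cdot \frac{1}{1324}} = \frac{1}{6807 + \frac{763}{1324}} = \frac{1}{\frac{9013231}{1324}} = \frac{1324}{9013231}$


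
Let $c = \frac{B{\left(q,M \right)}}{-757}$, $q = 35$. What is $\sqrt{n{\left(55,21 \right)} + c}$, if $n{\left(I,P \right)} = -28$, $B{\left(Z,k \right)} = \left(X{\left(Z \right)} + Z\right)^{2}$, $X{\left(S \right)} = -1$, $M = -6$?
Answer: $\frac{4 i \sqrt{1057529}}{757} \approx 5.4339 i$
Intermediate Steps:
$B{\left(Z,k \right)} = \left(-1 + Z\right)^{2}$
$c = - \frac{1156}{757}$ ($c = \frac{\left(-1 + 35\right)^{2}}{-757} = 34^{2} \left(- \frac{1}{757}\right) = 1156 \left(- \frac{1}{757}\right) = - \frac{1156}{757} \approx -1.5271$)
$\sqrt{n{\left(55,21 \right)} + c} = \sqrt{-28 - \frac{1156}{757}} = \sqrt{- \frac{22352}{757}} = \frac{4 i \sqrt{1057529}}{757}$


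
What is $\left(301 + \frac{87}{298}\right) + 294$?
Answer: $\frac{177397}{298} \approx 595.29$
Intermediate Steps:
$\left(301 + \frac{87}{298}\right) + 294 = \frac{89785}{298} + 294 = \frac{177397}{298}$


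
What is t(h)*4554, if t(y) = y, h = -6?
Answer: -27324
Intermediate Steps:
t(h)*4554 = -6*4554 = -27324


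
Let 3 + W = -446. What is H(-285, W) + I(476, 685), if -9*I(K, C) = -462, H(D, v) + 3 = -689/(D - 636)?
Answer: 15068/307 ≈ 49.081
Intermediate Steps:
W = -449 (W = -3 - 446 = -449)
H(D, v) = -3 - 689/(-636 + D) (H(D, v) = -3 - 689/(D - 636) = -3 - 689/(-636 + D))
I(K, C) = 154/3 (I(K, C) = -⅑*(-462) = 154/3)
H(-285, W) + I(476, 685) = (1219 - 3*(-285))/(-636 - 285) + 154/3 = (1219 + 855)/(-921) + 154/3 = -1/921*2074 + 154/3 = -2074/921 + 154/3 = 15068/307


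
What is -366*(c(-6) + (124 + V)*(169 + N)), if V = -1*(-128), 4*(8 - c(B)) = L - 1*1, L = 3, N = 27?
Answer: -18080217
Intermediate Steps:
c(B) = 15/2 (c(B) = 8 - (3 - 1*1)/4 = 8 - (3 - 1)/4 = 8 - 1/4*2 = 8 - 1/2 = 15/2)
V = 128
-366*(c(-6) + (124 + V)*(169 + N)) = -366*(15/2 + (124 + 128)*(169 + 27)) = -366*(15/2 + 252*196) = -366*(15/2 + 49392) = -366*98799/2 = -18080217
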